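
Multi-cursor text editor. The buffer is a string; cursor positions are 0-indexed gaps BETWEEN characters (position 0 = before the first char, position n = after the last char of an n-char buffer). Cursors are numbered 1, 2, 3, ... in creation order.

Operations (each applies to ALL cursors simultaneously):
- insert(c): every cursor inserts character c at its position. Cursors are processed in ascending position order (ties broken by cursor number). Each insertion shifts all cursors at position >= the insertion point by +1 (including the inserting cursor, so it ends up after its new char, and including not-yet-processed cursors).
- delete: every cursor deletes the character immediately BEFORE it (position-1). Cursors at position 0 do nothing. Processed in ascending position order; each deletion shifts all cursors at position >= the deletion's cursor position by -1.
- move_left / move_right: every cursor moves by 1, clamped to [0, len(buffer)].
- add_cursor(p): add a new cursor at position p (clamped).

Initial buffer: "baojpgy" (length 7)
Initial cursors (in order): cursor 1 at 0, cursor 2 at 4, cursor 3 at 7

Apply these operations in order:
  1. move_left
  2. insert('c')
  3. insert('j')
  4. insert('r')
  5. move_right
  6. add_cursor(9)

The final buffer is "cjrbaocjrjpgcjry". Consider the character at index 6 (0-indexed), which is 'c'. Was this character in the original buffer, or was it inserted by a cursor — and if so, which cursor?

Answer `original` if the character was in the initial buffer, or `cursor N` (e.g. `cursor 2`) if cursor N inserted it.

Answer: cursor 2

Derivation:
After op 1 (move_left): buffer="baojpgy" (len 7), cursors c1@0 c2@3 c3@6, authorship .......
After op 2 (insert('c')): buffer="cbaocjpgcy" (len 10), cursors c1@1 c2@5 c3@9, authorship 1...2...3.
After op 3 (insert('j')): buffer="cjbaocjjpgcjy" (len 13), cursors c1@2 c2@7 c3@12, authorship 11...22...33.
After op 4 (insert('r')): buffer="cjrbaocjrjpgcjry" (len 16), cursors c1@3 c2@9 c3@15, authorship 111...222...333.
After op 5 (move_right): buffer="cjrbaocjrjpgcjry" (len 16), cursors c1@4 c2@10 c3@16, authorship 111...222...333.
After op 6 (add_cursor(9)): buffer="cjrbaocjrjpgcjry" (len 16), cursors c1@4 c4@9 c2@10 c3@16, authorship 111...222...333.
Authorship (.=original, N=cursor N): 1 1 1 . . . 2 2 2 . . . 3 3 3 .
Index 6: author = 2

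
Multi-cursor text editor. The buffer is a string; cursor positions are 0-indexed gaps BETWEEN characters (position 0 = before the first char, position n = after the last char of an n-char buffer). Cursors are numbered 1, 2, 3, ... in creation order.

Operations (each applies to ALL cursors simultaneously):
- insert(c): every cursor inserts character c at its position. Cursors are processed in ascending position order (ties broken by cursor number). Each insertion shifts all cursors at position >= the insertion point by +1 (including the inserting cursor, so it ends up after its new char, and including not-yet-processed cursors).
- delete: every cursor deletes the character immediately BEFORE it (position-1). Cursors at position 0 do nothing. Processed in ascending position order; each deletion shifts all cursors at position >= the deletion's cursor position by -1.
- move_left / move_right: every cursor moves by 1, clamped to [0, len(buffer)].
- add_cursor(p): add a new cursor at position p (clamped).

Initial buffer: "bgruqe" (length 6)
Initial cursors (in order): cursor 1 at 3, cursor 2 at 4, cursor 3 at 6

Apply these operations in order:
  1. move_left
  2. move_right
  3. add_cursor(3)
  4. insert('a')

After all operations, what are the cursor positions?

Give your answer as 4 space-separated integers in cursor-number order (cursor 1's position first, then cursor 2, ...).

After op 1 (move_left): buffer="bgruqe" (len 6), cursors c1@2 c2@3 c3@5, authorship ......
After op 2 (move_right): buffer="bgruqe" (len 6), cursors c1@3 c2@4 c3@6, authorship ......
After op 3 (add_cursor(3)): buffer="bgruqe" (len 6), cursors c1@3 c4@3 c2@4 c3@6, authorship ......
After op 4 (insert('a')): buffer="bgraauaqea" (len 10), cursors c1@5 c4@5 c2@7 c3@10, authorship ...14.2..3

Answer: 5 7 10 5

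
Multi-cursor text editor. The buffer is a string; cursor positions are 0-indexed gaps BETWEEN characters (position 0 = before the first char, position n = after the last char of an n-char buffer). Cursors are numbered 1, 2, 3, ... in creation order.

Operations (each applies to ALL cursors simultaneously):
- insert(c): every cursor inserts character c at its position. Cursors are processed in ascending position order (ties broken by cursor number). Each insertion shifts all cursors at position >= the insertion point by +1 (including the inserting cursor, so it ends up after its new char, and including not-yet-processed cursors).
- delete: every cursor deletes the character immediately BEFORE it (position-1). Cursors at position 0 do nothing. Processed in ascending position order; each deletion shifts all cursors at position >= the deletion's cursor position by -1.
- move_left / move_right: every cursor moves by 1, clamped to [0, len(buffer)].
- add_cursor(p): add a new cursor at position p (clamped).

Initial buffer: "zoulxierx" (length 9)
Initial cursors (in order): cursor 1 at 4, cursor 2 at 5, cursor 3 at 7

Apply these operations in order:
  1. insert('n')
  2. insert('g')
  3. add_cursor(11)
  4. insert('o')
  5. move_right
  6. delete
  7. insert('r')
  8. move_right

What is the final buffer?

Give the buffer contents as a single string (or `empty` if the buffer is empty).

After op 1 (insert('n')): buffer="zoulnxnienrx" (len 12), cursors c1@5 c2@7 c3@10, authorship ....1.2..3..
After op 2 (insert('g')): buffer="zoulngxngiengrx" (len 15), cursors c1@6 c2@9 c3@13, authorship ....11.22..33..
After op 3 (add_cursor(11)): buffer="zoulngxngiengrx" (len 15), cursors c1@6 c2@9 c4@11 c3@13, authorship ....11.22..33..
After op 4 (insert('o')): buffer="zoulngoxngoieongorx" (len 19), cursors c1@7 c2@11 c4@14 c3@17, authorship ....111.222..4333..
After op 5 (move_right): buffer="zoulngoxngoieongorx" (len 19), cursors c1@8 c2@12 c4@15 c3@18, authorship ....111.222..4333..
After op 6 (delete): buffer="zoulngongoeogox" (len 15), cursors c1@7 c2@10 c4@12 c3@14, authorship ....111222.433.
After op 7 (insert('r')): buffer="zoulngorngoreorgorx" (len 19), cursors c1@8 c2@12 c4@15 c3@18, authorship ....11112222.44333.
After op 8 (move_right): buffer="zoulngorngoreorgorx" (len 19), cursors c1@9 c2@13 c4@16 c3@19, authorship ....11112222.44333.

Answer: zoulngorngoreorgorx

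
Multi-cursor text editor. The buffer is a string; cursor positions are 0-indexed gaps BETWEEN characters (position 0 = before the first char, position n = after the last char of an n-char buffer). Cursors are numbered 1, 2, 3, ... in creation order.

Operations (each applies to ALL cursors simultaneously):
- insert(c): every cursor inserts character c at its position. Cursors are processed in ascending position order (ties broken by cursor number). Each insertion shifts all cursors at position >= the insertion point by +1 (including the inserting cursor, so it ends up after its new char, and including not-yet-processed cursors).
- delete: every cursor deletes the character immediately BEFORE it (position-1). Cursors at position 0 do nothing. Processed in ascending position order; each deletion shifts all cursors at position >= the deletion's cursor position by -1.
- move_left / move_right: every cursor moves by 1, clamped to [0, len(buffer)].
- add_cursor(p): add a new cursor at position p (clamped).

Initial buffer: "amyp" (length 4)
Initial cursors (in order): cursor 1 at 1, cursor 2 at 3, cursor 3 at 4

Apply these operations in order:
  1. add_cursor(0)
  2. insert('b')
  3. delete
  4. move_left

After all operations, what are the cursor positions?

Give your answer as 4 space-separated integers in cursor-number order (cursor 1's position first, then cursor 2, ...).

Answer: 0 2 3 0

Derivation:
After op 1 (add_cursor(0)): buffer="amyp" (len 4), cursors c4@0 c1@1 c2@3 c3@4, authorship ....
After op 2 (insert('b')): buffer="babmybpb" (len 8), cursors c4@1 c1@3 c2@6 c3@8, authorship 4.1..2.3
After op 3 (delete): buffer="amyp" (len 4), cursors c4@0 c1@1 c2@3 c3@4, authorship ....
After op 4 (move_left): buffer="amyp" (len 4), cursors c1@0 c4@0 c2@2 c3@3, authorship ....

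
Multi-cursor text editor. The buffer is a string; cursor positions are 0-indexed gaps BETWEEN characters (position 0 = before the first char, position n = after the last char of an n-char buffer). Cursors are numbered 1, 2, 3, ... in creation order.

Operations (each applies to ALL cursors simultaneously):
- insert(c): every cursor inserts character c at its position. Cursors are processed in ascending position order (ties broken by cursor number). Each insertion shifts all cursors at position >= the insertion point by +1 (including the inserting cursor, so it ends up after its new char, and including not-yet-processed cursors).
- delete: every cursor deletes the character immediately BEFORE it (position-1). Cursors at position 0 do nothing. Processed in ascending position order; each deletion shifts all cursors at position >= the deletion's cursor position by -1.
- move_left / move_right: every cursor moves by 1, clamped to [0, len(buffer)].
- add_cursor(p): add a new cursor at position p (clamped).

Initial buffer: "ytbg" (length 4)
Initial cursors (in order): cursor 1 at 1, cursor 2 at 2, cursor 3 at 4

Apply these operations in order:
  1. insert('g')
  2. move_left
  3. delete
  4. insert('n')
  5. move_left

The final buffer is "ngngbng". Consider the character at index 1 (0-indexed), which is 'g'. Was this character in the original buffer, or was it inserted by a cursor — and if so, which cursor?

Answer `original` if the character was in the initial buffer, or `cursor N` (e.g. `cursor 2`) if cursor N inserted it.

Answer: cursor 1

Derivation:
After op 1 (insert('g')): buffer="ygtgbgg" (len 7), cursors c1@2 c2@4 c3@7, authorship .1.2..3
After op 2 (move_left): buffer="ygtgbgg" (len 7), cursors c1@1 c2@3 c3@6, authorship .1.2..3
After op 3 (delete): buffer="ggbg" (len 4), cursors c1@0 c2@1 c3@3, authorship 12.3
After op 4 (insert('n')): buffer="ngngbng" (len 7), cursors c1@1 c2@3 c3@6, authorship 1122.33
After op 5 (move_left): buffer="ngngbng" (len 7), cursors c1@0 c2@2 c3@5, authorship 1122.33
Authorship (.=original, N=cursor N): 1 1 2 2 . 3 3
Index 1: author = 1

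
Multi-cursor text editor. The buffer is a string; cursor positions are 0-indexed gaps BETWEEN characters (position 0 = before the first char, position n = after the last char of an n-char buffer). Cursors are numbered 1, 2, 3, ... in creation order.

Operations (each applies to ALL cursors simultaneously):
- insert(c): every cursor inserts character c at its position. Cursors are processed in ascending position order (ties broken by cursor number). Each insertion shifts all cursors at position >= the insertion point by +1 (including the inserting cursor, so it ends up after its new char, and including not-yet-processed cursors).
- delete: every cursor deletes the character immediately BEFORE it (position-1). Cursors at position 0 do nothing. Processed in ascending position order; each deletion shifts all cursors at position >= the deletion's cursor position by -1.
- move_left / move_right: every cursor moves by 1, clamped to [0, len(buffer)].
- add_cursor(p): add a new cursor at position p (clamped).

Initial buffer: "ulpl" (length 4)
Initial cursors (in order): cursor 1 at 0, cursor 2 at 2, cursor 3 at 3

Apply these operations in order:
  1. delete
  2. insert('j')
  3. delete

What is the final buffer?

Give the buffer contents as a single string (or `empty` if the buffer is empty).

After op 1 (delete): buffer="ul" (len 2), cursors c1@0 c2@1 c3@1, authorship ..
After op 2 (insert('j')): buffer="jujjl" (len 5), cursors c1@1 c2@4 c3@4, authorship 1.23.
After op 3 (delete): buffer="ul" (len 2), cursors c1@0 c2@1 c3@1, authorship ..

Answer: ul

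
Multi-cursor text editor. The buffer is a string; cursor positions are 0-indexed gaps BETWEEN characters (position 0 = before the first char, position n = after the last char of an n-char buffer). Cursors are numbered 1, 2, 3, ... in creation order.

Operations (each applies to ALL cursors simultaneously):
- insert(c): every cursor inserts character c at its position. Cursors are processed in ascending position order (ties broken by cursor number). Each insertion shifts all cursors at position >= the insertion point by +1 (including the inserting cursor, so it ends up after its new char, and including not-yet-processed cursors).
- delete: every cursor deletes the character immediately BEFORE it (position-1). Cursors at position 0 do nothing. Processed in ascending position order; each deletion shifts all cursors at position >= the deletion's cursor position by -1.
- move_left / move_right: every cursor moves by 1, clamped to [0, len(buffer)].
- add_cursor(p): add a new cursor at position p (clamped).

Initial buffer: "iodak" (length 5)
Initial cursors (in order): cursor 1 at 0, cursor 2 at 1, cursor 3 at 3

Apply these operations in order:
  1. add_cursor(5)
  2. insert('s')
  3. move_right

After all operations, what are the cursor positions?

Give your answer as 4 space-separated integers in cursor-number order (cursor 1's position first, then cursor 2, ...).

Answer: 2 4 7 9

Derivation:
After op 1 (add_cursor(5)): buffer="iodak" (len 5), cursors c1@0 c2@1 c3@3 c4@5, authorship .....
After op 2 (insert('s')): buffer="sisodsaks" (len 9), cursors c1@1 c2@3 c3@6 c4@9, authorship 1.2..3..4
After op 3 (move_right): buffer="sisodsaks" (len 9), cursors c1@2 c2@4 c3@7 c4@9, authorship 1.2..3..4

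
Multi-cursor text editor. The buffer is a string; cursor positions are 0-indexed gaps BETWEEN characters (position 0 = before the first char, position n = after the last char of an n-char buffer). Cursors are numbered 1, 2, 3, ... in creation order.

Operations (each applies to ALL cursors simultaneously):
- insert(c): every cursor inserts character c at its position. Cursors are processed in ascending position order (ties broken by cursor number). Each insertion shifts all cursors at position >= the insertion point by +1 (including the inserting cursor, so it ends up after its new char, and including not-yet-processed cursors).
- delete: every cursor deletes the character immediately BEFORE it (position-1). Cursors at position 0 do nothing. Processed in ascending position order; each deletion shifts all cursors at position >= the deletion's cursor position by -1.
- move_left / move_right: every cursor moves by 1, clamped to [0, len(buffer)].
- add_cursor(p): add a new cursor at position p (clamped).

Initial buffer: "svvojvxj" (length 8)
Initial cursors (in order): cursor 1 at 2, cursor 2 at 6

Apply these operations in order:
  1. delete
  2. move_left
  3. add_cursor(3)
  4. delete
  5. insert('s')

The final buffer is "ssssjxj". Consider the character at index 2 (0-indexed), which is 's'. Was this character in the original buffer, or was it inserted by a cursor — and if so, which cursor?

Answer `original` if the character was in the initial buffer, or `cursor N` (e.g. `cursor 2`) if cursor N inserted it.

After op 1 (delete): buffer="svojxj" (len 6), cursors c1@1 c2@4, authorship ......
After op 2 (move_left): buffer="svojxj" (len 6), cursors c1@0 c2@3, authorship ......
After op 3 (add_cursor(3)): buffer="svojxj" (len 6), cursors c1@0 c2@3 c3@3, authorship ......
After op 4 (delete): buffer="sjxj" (len 4), cursors c1@0 c2@1 c3@1, authorship ....
After op 5 (insert('s')): buffer="ssssjxj" (len 7), cursors c1@1 c2@4 c3@4, authorship 1.23...
Authorship (.=original, N=cursor N): 1 . 2 3 . . .
Index 2: author = 2

Answer: cursor 2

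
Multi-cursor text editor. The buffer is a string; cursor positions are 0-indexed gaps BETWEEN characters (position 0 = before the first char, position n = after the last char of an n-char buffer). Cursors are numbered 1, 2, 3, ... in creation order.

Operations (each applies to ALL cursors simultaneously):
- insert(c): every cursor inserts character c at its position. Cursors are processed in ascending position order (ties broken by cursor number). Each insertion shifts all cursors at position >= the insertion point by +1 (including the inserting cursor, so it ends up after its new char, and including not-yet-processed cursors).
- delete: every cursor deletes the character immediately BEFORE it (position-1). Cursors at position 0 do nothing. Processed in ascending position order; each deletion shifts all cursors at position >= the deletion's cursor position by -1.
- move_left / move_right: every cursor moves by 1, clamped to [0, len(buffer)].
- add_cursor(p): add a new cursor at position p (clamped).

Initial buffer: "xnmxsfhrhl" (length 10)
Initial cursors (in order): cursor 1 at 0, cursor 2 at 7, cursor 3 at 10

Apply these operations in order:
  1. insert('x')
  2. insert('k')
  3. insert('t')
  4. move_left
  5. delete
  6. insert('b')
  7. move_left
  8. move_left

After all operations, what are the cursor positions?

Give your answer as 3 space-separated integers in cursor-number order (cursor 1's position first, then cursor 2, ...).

After op 1 (insert('x')): buffer="xxnmxsfhxrhlx" (len 13), cursors c1@1 c2@9 c3@13, authorship 1.......2...3
After op 2 (insert('k')): buffer="xkxnmxsfhxkrhlxk" (len 16), cursors c1@2 c2@11 c3@16, authorship 11.......22...33
After op 3 (insert('t')): buffer="xktxnmxsfhxktrhlxkt" (len 19), cursors c1@3 c2@13 c3@19, authorship 111.......222...333
After op 4 (move_left): buffer="xktxnmxsfhxktrhlxkt" (len 19), cursors c1@2 c2@12 c3@18, authorship 111.......222...333
After op 5 (delete): buffer="xtxnmxsfhxtrhlxt" (len 16), cursors c1@1 c2@10 c3@15, authorship 11.......22...33
After op 6 (insert('b')): buffer="xbtxnmxsfhxbtrhlxbt" (len 19), cursors c1@2 c2@12 c3@18, authorship 111.......222...333
After op 7 (move_left): buffer="xbtxnmxsfhxbtrhlxbt" (len 19), cursors c1@1 c2@11 c3@17, authorship 111.......222...333
After op 8 (move_left): buffer="xbtxnmxsfhxbtrhlxbt" (len 19), cursors c1@0 c2@10 c3@16, authorship 111.......222...333

Answer: 0 10 16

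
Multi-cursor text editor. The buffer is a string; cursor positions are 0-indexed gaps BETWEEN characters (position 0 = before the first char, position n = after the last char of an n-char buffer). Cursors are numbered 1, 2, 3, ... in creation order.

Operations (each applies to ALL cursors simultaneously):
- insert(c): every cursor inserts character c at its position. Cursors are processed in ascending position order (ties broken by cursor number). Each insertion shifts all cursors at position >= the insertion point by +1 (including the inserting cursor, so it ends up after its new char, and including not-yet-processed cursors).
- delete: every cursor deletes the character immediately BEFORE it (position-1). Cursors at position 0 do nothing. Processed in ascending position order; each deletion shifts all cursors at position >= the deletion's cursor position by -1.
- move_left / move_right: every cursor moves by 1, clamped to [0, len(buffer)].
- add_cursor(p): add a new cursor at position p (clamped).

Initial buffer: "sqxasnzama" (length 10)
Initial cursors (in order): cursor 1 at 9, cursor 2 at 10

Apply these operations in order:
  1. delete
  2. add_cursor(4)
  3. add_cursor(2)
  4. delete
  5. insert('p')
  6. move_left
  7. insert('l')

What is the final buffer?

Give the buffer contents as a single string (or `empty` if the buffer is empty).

After op 1 (delete): buffer="sqxasnza" (len 8), cursors c1@8 c2@8, authorship ........
After op 2 (add_cursor(4)): buffer="sqxasnza" (len 8), cursors c3@4 c1@8 c2@8, authorship ........
After op 3 (add_cursor(2)): buffer="sqxasnza" (len 8), cursors c4@2 c3@4 c1@8 c2@8, authorship ........
After op 4 (delete): buffer="sxsn" (len 4), cursors c4@1 c3@2 c1@4 c2@4, authorship ....
After op 5 (insert('p')): buffer="spxpsnpp" (len 8), cursors c4@2 c3@4 c1@8 c2@8, authorship .4.3..12
After op 6 (move_left): buffer="spxpsnpp" (len 8), cursors c4@1 c3@3 c1@7 c2@7, authorship .4.3..12
After op 7 (insert('l')): buffer="slpxlpsnpllp" (len 12), cursors c4@2 c3@5 c1@11 c2@11, authorship .44.33..1122

Answer: slpxlpsnpllp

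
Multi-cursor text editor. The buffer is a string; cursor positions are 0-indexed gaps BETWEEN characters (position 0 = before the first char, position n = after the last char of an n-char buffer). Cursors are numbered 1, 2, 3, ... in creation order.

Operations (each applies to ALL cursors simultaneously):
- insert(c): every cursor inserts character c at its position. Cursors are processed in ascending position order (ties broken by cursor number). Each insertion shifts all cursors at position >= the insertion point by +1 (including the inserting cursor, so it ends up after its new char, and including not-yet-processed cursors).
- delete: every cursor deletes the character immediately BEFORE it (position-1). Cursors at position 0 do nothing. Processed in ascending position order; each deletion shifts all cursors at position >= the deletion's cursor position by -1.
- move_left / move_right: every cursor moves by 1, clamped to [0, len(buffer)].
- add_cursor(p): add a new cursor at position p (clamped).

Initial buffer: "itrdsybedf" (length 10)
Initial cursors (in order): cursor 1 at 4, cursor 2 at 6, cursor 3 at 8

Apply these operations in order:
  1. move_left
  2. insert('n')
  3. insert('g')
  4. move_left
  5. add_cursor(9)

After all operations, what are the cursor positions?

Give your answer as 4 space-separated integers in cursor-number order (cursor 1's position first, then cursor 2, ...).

Answer: 4 8 12 9

Derivation:
After op 1 (move_left): buffer="itrdsybedf" (len 10), cursors c1@3 c2@5 c3@7, authorship ..........
After op 2 (insert('n')): buffer="itrndsnybnedf" (len 13), cursors c1@4 c2@7 c3@10, authorship ...1..2..3...
After op 3 (insert('g')): buffer="itrngdsngybngedf" (len 16), cursors c1@5 c2@9 c3@13, authorship ...11..22..33...
After op 4 (move_left): buffer="itrngdsngybngedf" (len 16), cursors c1@4 c2@8 c3@12, authorship ...11..22..33...
After op 5 (add_cursor(9)): buffer="itrngdsngybngedf" (len 16), cursors c1@4 c2@8 c4@9 c3@12, authorship ...11..22..33...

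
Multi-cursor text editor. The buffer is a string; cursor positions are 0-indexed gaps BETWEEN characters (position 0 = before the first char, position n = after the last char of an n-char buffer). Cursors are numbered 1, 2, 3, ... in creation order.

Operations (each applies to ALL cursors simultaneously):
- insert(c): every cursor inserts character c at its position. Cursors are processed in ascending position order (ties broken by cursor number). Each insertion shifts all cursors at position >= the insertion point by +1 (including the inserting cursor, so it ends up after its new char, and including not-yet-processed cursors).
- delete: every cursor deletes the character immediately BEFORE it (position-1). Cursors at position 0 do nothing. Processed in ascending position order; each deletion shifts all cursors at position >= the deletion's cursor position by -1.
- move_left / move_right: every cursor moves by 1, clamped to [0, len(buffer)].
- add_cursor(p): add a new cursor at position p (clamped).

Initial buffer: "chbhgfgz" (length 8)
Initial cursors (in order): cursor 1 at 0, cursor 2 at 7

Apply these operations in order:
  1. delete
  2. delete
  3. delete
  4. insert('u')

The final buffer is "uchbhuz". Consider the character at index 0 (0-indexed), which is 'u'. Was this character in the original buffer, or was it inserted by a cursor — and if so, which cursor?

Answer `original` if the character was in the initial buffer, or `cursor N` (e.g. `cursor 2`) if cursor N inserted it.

After op 1 (delete): buffer="chbhgfz" (len 7), cursors c1@0 c2@6, authorship .......
After op 2 (delete): buffer="chbhgz" (len 6), cursors c1@0 c2@5, authorship ......
After op 3 (delete): buffer="chbhz" (len 5), cursors c1@0 c2@4, authorship .....
After op 4 (insert('u')): buffer="uchbhuz" (len 7), cursors c1@1 c2@6, authorship 1....2.
Authorship (.=original, N=cursor N): 1 . . . . 2 .
Index 0: author = 1

Answer: cursor 1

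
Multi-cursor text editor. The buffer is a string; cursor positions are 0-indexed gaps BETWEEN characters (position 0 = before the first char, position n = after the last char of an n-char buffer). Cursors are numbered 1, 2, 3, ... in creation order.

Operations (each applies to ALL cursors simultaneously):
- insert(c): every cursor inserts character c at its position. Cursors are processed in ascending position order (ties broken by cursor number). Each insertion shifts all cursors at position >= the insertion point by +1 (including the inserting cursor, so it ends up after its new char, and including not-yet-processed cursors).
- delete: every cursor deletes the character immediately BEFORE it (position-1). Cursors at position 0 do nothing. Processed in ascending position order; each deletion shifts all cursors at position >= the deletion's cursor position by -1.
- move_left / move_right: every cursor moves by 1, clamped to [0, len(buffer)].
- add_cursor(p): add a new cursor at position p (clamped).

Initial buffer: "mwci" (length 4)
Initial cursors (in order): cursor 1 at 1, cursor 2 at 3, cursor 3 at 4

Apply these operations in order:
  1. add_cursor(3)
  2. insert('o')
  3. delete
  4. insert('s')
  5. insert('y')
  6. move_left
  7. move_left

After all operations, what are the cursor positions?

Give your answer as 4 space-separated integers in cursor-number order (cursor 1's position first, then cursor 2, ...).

After op 1 (add_cursor(3)): buffer="mwci" (len 4), cursors c1@1 c2@3 c4@3 c3@4, authorship ....
After op 2 (insert('o')): buffer="mowcooio" (len 8), cursors c1@2 c2@6 c4@6 c3@8, authorship .1..24.3
After op 3 (delete): buffer="mwci" (len 4), cursors c1@1 c2@3 c4@3 c3@4, authorship ....
After op 4 (insert('s')): buffer="mswcssis" (len 8), cursors c1@2 c2@6 c4@6 c3@8, authorship .1..24.3
After op 5 (insert('y')): buffer="msywcssyyisy" (len 12), cursors c1@3 c2@9 c4@9 c3@12, authorship .11..2424.33
After op 6 (move_left): buffer="msywcssyyisy" (len 12), cursors c1@2 c2@8 c4@8 c3@11, authorship .11..2424.33
After op 7 (move_left): buffer="msywcssyyisy" (len 12), cursors c1@1 c2@7 c4@7 c3@10, authorship .11..2424.33

Answer: 1 7 10 7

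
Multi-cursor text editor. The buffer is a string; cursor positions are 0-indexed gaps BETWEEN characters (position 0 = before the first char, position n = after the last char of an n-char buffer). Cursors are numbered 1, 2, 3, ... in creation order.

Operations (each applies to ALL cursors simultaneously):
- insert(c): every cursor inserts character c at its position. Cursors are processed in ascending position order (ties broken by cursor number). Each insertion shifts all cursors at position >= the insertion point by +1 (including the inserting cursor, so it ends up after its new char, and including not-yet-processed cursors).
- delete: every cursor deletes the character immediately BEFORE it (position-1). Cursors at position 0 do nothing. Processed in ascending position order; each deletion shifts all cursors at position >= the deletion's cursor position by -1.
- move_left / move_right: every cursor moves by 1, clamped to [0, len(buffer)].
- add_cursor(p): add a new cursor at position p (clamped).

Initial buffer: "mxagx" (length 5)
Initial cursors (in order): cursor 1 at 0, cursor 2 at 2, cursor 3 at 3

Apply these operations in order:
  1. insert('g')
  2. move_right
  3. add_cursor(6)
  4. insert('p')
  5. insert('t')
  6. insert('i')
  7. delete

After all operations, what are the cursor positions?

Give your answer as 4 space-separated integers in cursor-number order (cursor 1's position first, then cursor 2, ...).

After op 1 (insert('g')): buffer="gmxgaggx" (len 8), cursors c1@1 c2@4 c3@6, authorship 1..2.3..
After op 2 (move_right): buffer="gmxgaggx" (len 8), cursors c1@2 c2@5 c3@7, authorship 1..2.3..
After op 3 (add_cursor(6)): buffer="gmxgaggx" (len 8), cursors c1@2 c2@5 c4@6 c3@7, authorship 1..2.3..
After op 4 (insert('p')): buffer="gmpxgapgpgpx" (len 12), cursors c1@3 c2@7 c4@9 c3@11, authorship 1.1.2.234.3.
After op 5 (insert('t')): buffer="gmptxgaptgptgptx" (len 16), cursors c1@4 c2@9 c4@12 c3@15, authorship 1.11.2.22344.33.
After op 6 (insert('i')): buffer="gmptixgaptigptigptix" (len 20), cursors c1@5 c2@11 c4@15 c3@19, authorship 1.111.2.2223444.333.
After op 7 (delete): buffer="gmptxgaptgptgptx" (len 16), cursors c1@4 c2@9 c4@12 c3@15, authorship 1.11.2.22344.33.

Answer: 4 9 15 12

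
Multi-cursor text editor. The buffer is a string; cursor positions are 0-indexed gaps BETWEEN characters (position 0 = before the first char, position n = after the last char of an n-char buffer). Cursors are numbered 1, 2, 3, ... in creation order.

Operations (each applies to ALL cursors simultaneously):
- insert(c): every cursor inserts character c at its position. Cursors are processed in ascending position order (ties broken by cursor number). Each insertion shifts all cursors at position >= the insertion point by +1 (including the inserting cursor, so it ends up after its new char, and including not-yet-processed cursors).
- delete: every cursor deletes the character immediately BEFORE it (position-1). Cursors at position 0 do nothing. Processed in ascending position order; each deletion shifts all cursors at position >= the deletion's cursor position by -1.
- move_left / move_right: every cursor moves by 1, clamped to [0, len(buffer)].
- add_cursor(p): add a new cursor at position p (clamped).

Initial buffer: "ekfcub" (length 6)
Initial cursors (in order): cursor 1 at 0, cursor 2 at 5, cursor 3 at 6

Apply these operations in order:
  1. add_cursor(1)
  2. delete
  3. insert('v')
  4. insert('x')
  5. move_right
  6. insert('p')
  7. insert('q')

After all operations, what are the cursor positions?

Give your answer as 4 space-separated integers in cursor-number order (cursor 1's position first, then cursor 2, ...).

Answer: 9 19 19 9

Derivation:
After op 1 (add_cursor(1)): buffer="ekfcub" (len 6), cursors c1@0 c4@1 c2@5 c3@6, authorship ......
After op 2 (delete): buffer="kfc" (len 3), cursors c1@0 c4@0 c2@3 c3@3, authorship ...
After op 3 (insert('v')): buffer="vvkfcvv" (len 7), cursors c1@2 c4@2 c2@7 c3@7, authorship 14...23
After op 4 (insert('x')): buffer="vvxxkfcvvxx" (len 11), cursors c1@4 c4@4 c2@11 c3@11, authorship 1414...2323
After op 5 (move_right): buffer="vvxxkfcvvxx" (len 11), cursors c1@5 c4@5 c2@11 c3@11, authorship 1414...2323
After op 6 (insert('p')): buffer="vvxxkppfcvvxxpp" (len 15), cursors c1@7 c4@7 c2@15 c3@15, authorship 1414.14..232323
After op 7 (insert('q')): buffer="vvxxkppqqfcvvxxppqq" (len 19), cursors c1@9 c4@9 c2@19 c3@19, authorship 1414.1414..23232323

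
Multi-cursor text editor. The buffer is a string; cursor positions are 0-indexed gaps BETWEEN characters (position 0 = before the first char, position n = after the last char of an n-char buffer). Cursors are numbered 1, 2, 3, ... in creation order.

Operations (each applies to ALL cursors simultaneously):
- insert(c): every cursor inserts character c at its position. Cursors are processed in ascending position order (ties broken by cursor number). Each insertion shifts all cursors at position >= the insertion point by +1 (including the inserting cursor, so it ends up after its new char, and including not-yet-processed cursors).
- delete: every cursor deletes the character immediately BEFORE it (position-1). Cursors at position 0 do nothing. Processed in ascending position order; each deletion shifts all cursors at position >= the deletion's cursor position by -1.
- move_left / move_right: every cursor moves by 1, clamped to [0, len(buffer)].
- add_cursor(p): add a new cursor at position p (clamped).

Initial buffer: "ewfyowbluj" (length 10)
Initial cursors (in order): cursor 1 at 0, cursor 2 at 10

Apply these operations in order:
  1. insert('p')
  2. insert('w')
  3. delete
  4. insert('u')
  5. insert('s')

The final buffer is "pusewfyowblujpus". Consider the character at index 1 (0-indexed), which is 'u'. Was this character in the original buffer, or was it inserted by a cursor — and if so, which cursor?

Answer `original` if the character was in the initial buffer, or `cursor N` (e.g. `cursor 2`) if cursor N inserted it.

After op 1 (insert('p')): buffer="pewfyowblujp" (len 12), cursors c1@1 c2@12, authorship 1..........2
After op 2 (insert('w')): buffer="pwewfyowblujpw" (len 14), cursors c1@2 c2@14, authorship 11..........22
After op 3 (delete): buffer="pewfyowblujp" (len 12), cursors c1@1 c2@12, authorship 1..........2
After op 4 (insert('u')): buffer="puewfyowblujpu" (len 14), cursors c1@2 c2@14, authorship 11..........22
After op 5 (insert('s')): buffer="pusewfyowblujpus" (len 16), cursors c1@3 c2@16, authorship 111..........222
Authorship (.=original, N=cursor N): 1 1 1 . . . . . . . . . . 2 2 2
Index 1: author = 1

Answer: cursor 1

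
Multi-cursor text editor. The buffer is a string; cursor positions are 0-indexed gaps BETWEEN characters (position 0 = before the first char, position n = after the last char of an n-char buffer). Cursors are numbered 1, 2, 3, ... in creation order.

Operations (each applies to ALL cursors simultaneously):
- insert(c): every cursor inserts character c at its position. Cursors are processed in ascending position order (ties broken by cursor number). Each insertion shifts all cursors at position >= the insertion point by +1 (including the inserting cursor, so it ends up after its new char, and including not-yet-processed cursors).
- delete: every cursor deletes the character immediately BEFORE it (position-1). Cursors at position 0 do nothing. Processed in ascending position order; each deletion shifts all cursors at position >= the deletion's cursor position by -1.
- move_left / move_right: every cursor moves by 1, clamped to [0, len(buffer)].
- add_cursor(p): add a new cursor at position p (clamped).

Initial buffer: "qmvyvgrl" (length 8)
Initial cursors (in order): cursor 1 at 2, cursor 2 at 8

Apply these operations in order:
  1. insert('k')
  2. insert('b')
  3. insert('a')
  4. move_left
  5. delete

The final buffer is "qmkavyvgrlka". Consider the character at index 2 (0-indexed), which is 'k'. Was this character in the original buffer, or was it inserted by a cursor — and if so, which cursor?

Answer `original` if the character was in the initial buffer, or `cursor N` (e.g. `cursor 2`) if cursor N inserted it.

After op 1 (insert('k')): buffer="qmkvyvgrlk" (len 10), cursors c1@3 c2@10, authorship ..1......2
After op 2 (insert('b')): buffer="qmkbvyvgrlkb" (len 12), cursors c1@4 c2@12, authorship ..11......22
After op 3 (insert('a')): buffer="qmkbavyvgrlkba" (len 14), cursors c1@5 c2@14, authorship ..111......222
After op 4 (move_left): buffer="qmkbavyvgrlkba" (len 14), cursors c1@4 c2@13, authorship ..111......222
After op 5 (delete): buffer="qmkavyvgrlka" (len 12), cursors c1@3 c2@11, authorship ..11......22
Authorship (.=original, N=cursor N): . . 1 1 . . . . . . 2 2
Index 2: author = 1

Answer: cursor 1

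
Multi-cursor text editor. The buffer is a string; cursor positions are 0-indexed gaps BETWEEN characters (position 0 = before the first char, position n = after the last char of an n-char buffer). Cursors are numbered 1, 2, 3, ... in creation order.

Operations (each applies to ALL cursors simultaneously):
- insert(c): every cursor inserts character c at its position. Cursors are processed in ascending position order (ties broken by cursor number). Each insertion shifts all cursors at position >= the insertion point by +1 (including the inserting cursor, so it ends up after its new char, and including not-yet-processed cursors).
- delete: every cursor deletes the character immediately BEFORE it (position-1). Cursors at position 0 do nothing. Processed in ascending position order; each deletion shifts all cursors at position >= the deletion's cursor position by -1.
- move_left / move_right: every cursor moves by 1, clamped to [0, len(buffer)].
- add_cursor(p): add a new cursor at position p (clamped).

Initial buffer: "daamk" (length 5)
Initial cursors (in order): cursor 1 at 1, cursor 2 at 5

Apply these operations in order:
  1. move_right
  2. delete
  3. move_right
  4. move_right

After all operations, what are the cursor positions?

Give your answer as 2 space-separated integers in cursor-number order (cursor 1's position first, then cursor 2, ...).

After op 1 (move_right): buffer="daamk" (len 5), cursors c1@2 c2@5, authorship .....
After op 2 (delete): buffer="dam" (len 3), cursors c1@1 c2@3, authorship ...
After op 3 (move_right): buffer="dam" (len 3), cursors c1@2 c2@3, authorship ...
After op 4 (move_right): buffer="dam" (len 3), cursors c1@3 c2@3, authorship ...

Answer: 3 3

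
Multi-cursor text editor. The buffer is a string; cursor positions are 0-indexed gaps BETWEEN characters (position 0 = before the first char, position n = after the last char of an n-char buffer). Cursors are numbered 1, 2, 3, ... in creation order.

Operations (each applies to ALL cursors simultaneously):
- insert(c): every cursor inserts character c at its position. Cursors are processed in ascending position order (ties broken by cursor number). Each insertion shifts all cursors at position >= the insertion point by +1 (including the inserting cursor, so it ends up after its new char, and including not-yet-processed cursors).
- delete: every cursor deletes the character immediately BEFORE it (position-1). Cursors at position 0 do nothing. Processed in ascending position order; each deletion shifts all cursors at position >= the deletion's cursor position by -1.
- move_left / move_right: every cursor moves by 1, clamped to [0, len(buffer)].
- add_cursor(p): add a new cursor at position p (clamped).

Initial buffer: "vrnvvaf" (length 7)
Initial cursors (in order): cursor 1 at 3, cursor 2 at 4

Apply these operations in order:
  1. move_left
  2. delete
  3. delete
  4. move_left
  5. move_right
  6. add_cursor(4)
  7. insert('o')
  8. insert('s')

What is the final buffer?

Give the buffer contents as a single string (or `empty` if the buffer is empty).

After op 1 (move_left): buffer="vrnvvaf" (len 7), cursors c1@2 c2@3, authorship .......
After op 2 (delete): buffer="vvvaf" (len 5), cursors c1@1 c2@1, authorship .....
After op 3 (delete): buffer="vvaf" (len 4), cursors c1@0 c2@0, authorship ....
After op 4 (move_left): buffer="vvaf" (len 4), cursors c1@0 c2@0, authorship ....
After op 5 (move_right): buffer="vvaf" (len 4), cursors c1@1 c2@1, authorship ....
After op 6 (add_cursor(4)): buffer="vvaf" (len 4), cursors c1@1 c2@1 c3@4, authorship ....
After op 7 (insert('o')): buffer="voovafo" (len 7), cursors c1@3 c2@3 c3@7, authorship .12...3
After op 8 (insert('s')): buffer="voossvafos" (len 10), cursors c1@5 c2@5 c3@10, authorship .1212...33

Answer: voossvafos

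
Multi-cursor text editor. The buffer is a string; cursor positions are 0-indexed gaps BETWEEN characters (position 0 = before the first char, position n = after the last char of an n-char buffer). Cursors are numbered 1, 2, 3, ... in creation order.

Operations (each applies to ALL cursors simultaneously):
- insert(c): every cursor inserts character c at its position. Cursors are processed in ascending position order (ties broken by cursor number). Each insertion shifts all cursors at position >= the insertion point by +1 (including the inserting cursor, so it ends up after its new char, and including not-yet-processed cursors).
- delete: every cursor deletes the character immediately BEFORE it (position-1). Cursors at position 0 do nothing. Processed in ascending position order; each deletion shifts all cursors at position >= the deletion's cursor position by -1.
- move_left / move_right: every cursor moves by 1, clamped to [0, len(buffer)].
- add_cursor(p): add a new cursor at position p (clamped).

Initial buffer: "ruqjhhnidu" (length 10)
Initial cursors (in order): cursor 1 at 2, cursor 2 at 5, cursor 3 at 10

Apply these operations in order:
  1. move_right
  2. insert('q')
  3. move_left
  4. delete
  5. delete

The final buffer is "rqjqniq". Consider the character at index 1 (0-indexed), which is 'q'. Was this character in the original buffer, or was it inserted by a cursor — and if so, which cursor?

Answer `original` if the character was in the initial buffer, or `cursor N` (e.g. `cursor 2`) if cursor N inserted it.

Answer: cursor 1

Derivation:
After op 1 (move_right): buffer="ruqjhhnidu" (len 10), cursors c1@3 c2@6 c3@10, authorship ..........
After op 2 (insert('q')): buffer="ruqqjhhqniduq" (len 13), cursors c1@4 c2@8 c3@13, authorship ...1...2....3
After op 3 (move_left): buffer="ruqqjhhqniduq" (len 13), cursors c1@3 c2@7 c3@12, authorship ...1...2....3
After op 4 (delete): buffer="ruqjhqnidq" (len 10), cursors c1@2 c2@5 c3@9, authorship ..1..2...3
After op 5 (delete): buffer="rqjqniq" (len 7), cursors c1@1 c2@3 c3@6, authorship .1.2..3
Authorship (.=original, N=cursor N): . 1 . 2 . . 3
Index 1: author = 1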